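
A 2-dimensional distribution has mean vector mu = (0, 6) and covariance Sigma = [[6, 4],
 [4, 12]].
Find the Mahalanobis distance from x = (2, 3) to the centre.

Step 1 — centre the observation: (x - mu) = (2, -3).

Step 2 — invert Sigma. det(Sigma) = 6·12 - (4)² = 56.
  Sigma^{-1} = (1/det) · [[d, -b], [-b, a]] = [[0.2143, -0.0714],
 [-0.0714, 0.1071]].

Step 3 — form the quadratic (x - mu)^T · Sigma^{-1} · (x - mu):
  Sigma^{-1} · (x - mu) = (0.6429, -0.4643).
  (x - mu)^T · [Sigma^{-1} · (x - mu)] = (2)·(0.6429) + (-3)·(-0.4643) = 2.6786.

Step 4 — take square root: d = √(2.6786) ≈ 1.6366.

d(x, mu) = √(2.6786) ≈ 1.6366


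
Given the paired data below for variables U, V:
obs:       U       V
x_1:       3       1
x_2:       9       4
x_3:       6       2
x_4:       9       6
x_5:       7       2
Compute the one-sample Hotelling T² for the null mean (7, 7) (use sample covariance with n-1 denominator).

Step 1 — sample mean vector:
  mean(U) = (3 + 9 + 6 + 9 + 7) / 5 = 34/5 = 6.8
  mean(V) = (1 + 4 + 2 + 6 + 2) / 5 = 15/5 = 3
  x̄ = (6.8, 3),  deviation x̄ - mu_0 = (6.8, 3) - (7, 7) = (-0.2, -4).

Step 2 — sample covariance matrix, S[i,j] = (1/(n-1)) · Σ_k (x_{k,i} - mean_i) · (x_{k,j} - mean_j), divisor n-1 = 4:
  S[U,U] = ((-3.8)·(-3.8) + (2.2)·(2.2) + (-0.8)·(-0.8) + (2.2)·(2.2) + (0.2)·(0.2)) / 4 = 24.8/4 = 6.2
  S[U,V] = ((-3.8)·(-2) + (2.2)·(1) + (-0.8)·(-1) + (2.2)·(3) + (0.2)·(-1)) / 4 = 17/4 = 4.25
  S[V,V] = ((-2)·(-2) + (1)·(1) + (-1)·(-1) + (3)·(3) + (-1)·(-1)) / 4 = 16/4 = 4
  S = [[6.2, 4.25],
 [4.25, 4]].

Step 3 — invert S. det(S) = 6.2·4 - (4.25)² = 6.7375.
  S^{-1} = (1/det) · [[d, -b], [-b, a]] = [[0.5937, -0.6308],
 [-0.6308, 0.9202]].

Step 4 — quadratic form (x̄ - mu_0)^T · S^{-1} · (x̄ - mu_0):
  S^{-1} · (x̄ - mu_0) = (2.4045, -3.5547),
  (x̄ - mu_0)^T · [...] = (-0.2)·(2.4045) + (-4)·(-3.5547) = 13.738.

Step 5 — scale by n: T² = 5 · 13.738 = 68.6902.

T² ≈ 68.6902


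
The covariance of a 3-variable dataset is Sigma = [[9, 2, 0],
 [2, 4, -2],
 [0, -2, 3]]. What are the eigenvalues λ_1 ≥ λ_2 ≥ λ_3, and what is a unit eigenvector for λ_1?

Step 1 — characteristic polynomial p(λ) = det(λI - Sigma) = λ³ - tr·λ² + c_1·λ - det, where tr = trace, c_1 = sum of the principal 2×2 minors, det = det(Sigma):
  tr = 9 + 4 + 3 = 16,
  c_1 = (9·4 - (2)²) + (9·3 - (0)²) + (4·3 - (-2)²) = 32 + 27 + 8 = 67,
  det = 9·(4·3 - (-2)²) - (2)·((2)·3 - (-2)·(0)) + (0)·((2)·(-2) - 4·(0)) = 9·(8) - (2)·(6) + (0)·(-4) = 60.
  So p(λ) = λ³ - 16λ² + 67λ - 60.
Step 2 — look for an integer root (rational root theorem: any rational root is an integer divisor of 60). Testing λ = 5:
  p(5) = 125 - 400 + 335 - 60 = 0  ✓
  Dividing out (λ - 5): p(λ) = (λ - 5)(λ² - 11λ + 12).
Step 3 — remaining eigenvalues from the quadratic λ² - 11λ + 12 = 0:
  Δ = 11² - 4·12 = 121 - 48 = 73,  λ = (11 ± √73)/2 = (11 ± 8.544)/2 ≈ 9.772 or 1.228.
  Sorted: λ_1 = 9.772,  λ_2 = 5,  λ_3 = 1.228  (check: sum = 16 = tr ✓).

Step 4 — unit eigenvector for λ_1 ≈ 9.772: v spans the null space of (Sigma - λ_1 I), whose rows are
  r_1 = (-0.772, 2, 0),  r_2 = (2, -5.772, -2),  r_3 = (0, -2, -6.772).
  v is orthogonal to every row, so take v ∝ r_1 × r_2 = ((2)·(-2) - (0)·(-5.772), (0)·(2) - (-0.772)·(-2), (-0.772)·(-5.772) - (2)·(2)) ≈ (-4, -1.544, 0.456).
  Rescale (multiply by -1 so the first nonzero entry is positive): u = (4, 1.544, -0.456).
  ||u|| = √((4)² + (1.544)² + (-0.456)²) = √(18.5919) ≈ 4.3118,  v_1 = u/||u|| ≈ (0.9277, 0.3581, -0.1058) (||v_1|| = 1).

λ_1 = 9.772,  λ_2 = 5,  λ_3 = 1.228;  v_1 ≈ (0.9277, 0.3581, -0.1058)


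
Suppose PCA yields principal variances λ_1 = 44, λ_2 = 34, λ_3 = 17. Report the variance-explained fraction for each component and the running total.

Step 1 — total variance = trace(Sigma) = Σ λ_i = 44 + 34 + 17 = 95.

Step 2 — fraction explained by component i = λ_i / Σ λ:
  PC1: 44/95 = 0.4632
  PC2: 34/95 = 0.3579
  PC3: 17/95 = 0.1789

Step 3 — cumulative fraction after k components = (λ_1 + ... + λ_k) / Σ λ:
  k = 1: 44/95 = 0.4632
  k = 2: (44 + 34)/95 = 78/95 = 0.8211
  k = 3: (44 + 34 + 17)/95 = 95/95 = 1

Summary (fraction, with percent):

explained: PC1 0.4632 (46.32%), PC2 0.3579 (35.79%), PC3 0.1789 (17.89%);  cumulative: 0.4632, 0.8211, 1


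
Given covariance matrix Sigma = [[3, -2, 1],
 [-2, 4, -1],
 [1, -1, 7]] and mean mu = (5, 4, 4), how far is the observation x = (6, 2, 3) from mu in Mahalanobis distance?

Step 1 — centre the observation: (x - mu) = (1, -2, -1).

Step 2 — invert Sigma (cofactor / det for 3×3, or solve directly):
  Sigma^{-1} = [[0.5094, 0.2453, -0.0377],
 [0.2453, 0.3774, 0.0189],
 [-0.0377, 0.0189, 0.1509]].

Step 3 — form the quadratic (x - mu)^T · Sigma^{-1} · (x - mu):
  Sigma^{-1} · (x - mu) = (0.0566, -0.5283, -0.2264).
  (x - mu)^T · [Sigma^{-1} · (x - mu)] = (1)·(0.0566) + (-2)·(-0.5283) + (-1)·(-0.2264) = 1.3396.

Step 4 — take square root: d = √(1.3396) ≈ 1.1574.

d(x, mu) = √(1.3396) ≈ 1.1574


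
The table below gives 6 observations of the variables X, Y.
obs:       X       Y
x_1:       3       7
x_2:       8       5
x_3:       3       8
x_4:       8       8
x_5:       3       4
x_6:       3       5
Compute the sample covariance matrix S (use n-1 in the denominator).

Step 1 — column means:
  mean(X) = (3 + 8 + 3 + 8 + 3 + 3) / 6 = 28/6 = 4.6667
  mean(Y) = (7 + 5 + 8 + 8 + 4 + 5) / 6 = 37/6 = 6.1667

Step 2 — sample covariance S[i,j] = (1/(n-1)) · Σ_k (x_{k,i} - mean_i) · (x_{k,j} - mean_j), with n-1 = 5.
  S[X,X] = ((-1.6667)·(-1.6667) + (3.3333)·(3.3333) + (-1.6667)·(-1.6667) + (3.3333)·(3.3333) + (-1.6667)·(-1.6667) + (-1.6667)·(-1.6667)) / 5 = 33.3333/5 = 6.6667
  S[X,Y] = ((-1.6667)·(0.8333) + (3.3333)·(-1.1667) + (-1.6667)·(1.8333) + (3.3333)·(1.8333) + (-1.6667)·(-2.1667) + (-1.6667)·(-1.1667)) / 5 = 3.3333/5 = 0.6667
  S[Y,Y] = ((0.8333)·(0.8333) + (-1.1667)·(-1.1667) + (1.8333)·(1.8333) + (1.8333)·(1.8333) + (-2.1667)·(-2.1667) + (-1.1667)·(-1.1667)) / 5 = 14.8333/5 = 2.9667

S is symmetric (S[j,i] = S[i,j]). Assembling:

S = [[6.6667, 0.6667],
 [0.6667, 2.9667]]


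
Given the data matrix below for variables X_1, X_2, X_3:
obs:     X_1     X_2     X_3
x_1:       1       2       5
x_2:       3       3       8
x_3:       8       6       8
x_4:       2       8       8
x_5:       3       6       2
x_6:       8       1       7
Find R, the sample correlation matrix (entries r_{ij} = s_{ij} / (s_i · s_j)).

Step 1 — column means:
  mean(X_1) = (1 + 3 + 8 + 2 + 3 + 8) / 6 = 25/6 = 4.1667
  mean(X_2) = (2 + 3 + 6 + 8 + 6 + 1) / 6 = 26/6 = 4.3333
  mean(X_3) = (5 + 8 + 8 + 8 + 2 + 7) / 6 = 38/6 = 6.3333

Step 2 — sample variances and covariances s[i,j] = (1/(n-1)) · Σ_k (x_{k,i} - mean_i) · (x_{k,j} - mean_j), with n-1 = 5:
  s[X_1,X_1] = ((-3.1667)·(-3.1667) + (-1.1667)·(-1.1667) + (3.8333)·(3.8333) + (-2.1667)·(-2.1667) + (-1.1667)·(-1.1667) + (3.8333)·(3.8333)) / 5 = 46.8333/5 = 9.3667
  s[X_1,X_2] = ((-3.1667)·(-2.3333) + (-1.1667)·(-1.3333) + (3.8333)·(1.6667) + (-2.1667)·(3.6667) + (-1.1667)·(1.6667) + (3.8333)·(-3.3333)) / 5 = -7.3333/5 = -1.4667
  s[X_1,X_3] = ((-3.1667)·(-1.3333) + (-1.1667)·(1.6667) + (3.8333)·(1.6667) + (-2.1667)·(1.6667) + (-1.1667)·(-4.3333) + (3.8333)·(0.6667)) / 5 = 12.6667/5 = 2.5333
  s[X_2,X_2] = ((-2.3333)·(-2.3333) + (-1.3333)·(-1.3333) + (1.6667)·(1.6667) + (3.6667)·(3.6667) + (1.6667)·(1.6667) + (-3.3333)·(-3.3333)) / 5 = 37.3333/5 = 7.4667
  s[X_2,X_3] = ((-2.3333)·(-1.3333) + (-1.3333)·(1.6667) + (1.6667)·(1.6667) + (3.6667)·(1.6667) + (1.6667)·(-4.3333) + (-3.3333)·(0.6667)) / 5 = 0.3333/5 = 0.0667
  s[X_3,X_3] = ((-1.3333)·(-1.3333) + (1.6667)·(1.6667) + (1.6667)·(1.6667) + (1.6667)·(1.6667) + (-4.3333)·(-4.3333) + (0.6667)·(0.6667)) / 5 = 29.3333/5 = 5.8667
  Sample standard deviations s_i = √(s[i,i]):
  s(X_1) = √(9.3667) = 3.0605
  s(X_2) = √(7.4667) = 2.7325
  s(X_3) = √(5.8667) = 2.4221

Step 3 — r_{ij} = s_{ij} / (s_i · s_j):
  r[X_1,X_1] = 1 (diagonal).
  r[X_1,X_2] = -1.4667 / (3.0605 · 2.7325) = -1.4667 / 8.3629 = -0.1754
  r[X_1,X_3] = 2.5333 / (3.0605 · 2.4221) = 2.5333 / 7.4129 = 0.3417
  r[X_2,X_2] = 1 (diagonal).
  r[X_2,X_3] = 0.0667 / (2.7325 · 2.4221) = 0.0667 / 6.6185 = 0.0101
  r[X_3,X_3] = 1 (diagonal).

R is symmetric with unit diagonal. Assembling:

R = [[1, -0.1754, 0.3417],
 [-0.1754, 1, 0.0101],
 [0.3417, 0.0101, 1]]


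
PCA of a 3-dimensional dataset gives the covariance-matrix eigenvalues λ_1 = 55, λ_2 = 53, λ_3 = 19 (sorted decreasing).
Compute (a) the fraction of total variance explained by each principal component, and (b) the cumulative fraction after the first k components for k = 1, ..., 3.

Step 1 — total variance = trace(Sigma) = Σ λ_i = 55 + 53 + 19 = 127.

Step 2 — fraction explained by component i = λ_i / Σ λ:
  PC1: 55/127 = 0.4331
  PC2: 53/127 = 0.4173
  PC3: 19/127 = 0.1496

Step 3 — cumulative fraction after k components = (λ_1 + ... + λ_k) / Σ λ:
  k = 1: 55/127 = 0.4331
  k = 2: (55 + 53)/127 = 108/127 = 0.8504
  k = 3: (55 + 53 + 19)/127 = 127/127 = 1

Summary (fraction, with percent):

explained: PC1 0.4331 (43.31%), PC2 0.4173 (41.73%), PC3 0.1496 (14.96%);  cumulative: 0.4331, 0.8504, 1


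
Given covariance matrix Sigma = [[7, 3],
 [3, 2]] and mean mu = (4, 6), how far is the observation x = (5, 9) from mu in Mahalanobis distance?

Step 1 — centre the observation: (x - mu) = (1, 3).

Step 2 — invert Sigma. det(Sigma) = 7·2 - (3)² = 5.
  Sigma^{-1} = (1/det) · [[d, -b], [-b, a]] = [[0.4, -0.6],
 [-0.6, 1.4]].

Step 3 — form the quadratic (x - mu)^T · Sigma^{-1} · (x - mu):
  Sigma^{-1} · (x - mu) = (-1.4, 3.6).
  (x - mu)^T · [Sigma^{-1} · (x - mu)] = (1)·(-1.4) + (3)·(3.6) = 9.4.

Step 4 — take square root: d = √(9.4) ≈ 3.0659.

d(x, mu) = √(9.4) ≈ 3.0659


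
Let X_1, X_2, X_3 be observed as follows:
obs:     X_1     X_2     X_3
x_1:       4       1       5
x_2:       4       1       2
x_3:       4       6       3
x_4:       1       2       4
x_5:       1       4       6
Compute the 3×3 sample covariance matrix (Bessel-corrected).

Step 1 — column means:
  mean(X_1) = (4 + 4 + 4 + 1 + 1) / 5 = 14/5 = 2.8
  mean(X_2) = (1 + 1 + 6 + 2 + 4) / 5 = 14/5 = 2.8
  mean(X_3) = (5 + 2 + 3 + 4 + 6) / 5 = 20/5 = 4

Step 2 — sample covariance S[i,j] = (1/(n-1)) · Σ_k (x_{k,i} - mean_i) · (x_{k,j} - mean_j), with n-1 = 4.
  S[X_1,X_1] = ((1.2)·(1.2) + (1.2)·(1.2) + (1.2)·(1.2) + (-1.8)·(-1.8) + (-1.8)·(-1.8)) / 4 = 10.8/4 = 2.7
  S[X_1,X_2] = ((1.2)·(-1.8) + (1.2)·(-1.8) + (1.2)·(3.2) + (-1.8)·(-0.8) + (-1.8)·(1.2)) / 4 = -1.2/4 = -0.3
  S[X_1,X_3] = ((1.2)·(1) + (1.2)·(-2) + (1.2)·(-1) + (-1.8)·(0) + (-1.8)·(2)) / 4 = -6/4 = -1.5
  S[X_2,X_2] = ((-1.8)·(-1.8) + (-1.8)·(-1.8) + (3.2)·(3.2) + (-0.8)·(-0.8) + (1.2)·(1.2)) / 4 = 18.8/4 = 4.7
  S[X_2,X_3] = ((-1.8)·(1) + (-1.8)·(-2) + (3.2)·(-1) + (-0.8)·(0) + (1.2)·(2)) / 4 = 1/4 = 0.25
  S[X_3,X_3] = ((1)·(1) + (-2)·(-2) + (-1)·(-1) + (0)·(0) + (2)·(2)) / 4 = 10/4 = 2.5

S is symmetric (S[j,i] = S[i,j]). Assembling:

S = [[2.7, -0.3, -1.5],
 [-0.3, 4.7, 0.25],
 [-1.5, 0.25, 2.5]]


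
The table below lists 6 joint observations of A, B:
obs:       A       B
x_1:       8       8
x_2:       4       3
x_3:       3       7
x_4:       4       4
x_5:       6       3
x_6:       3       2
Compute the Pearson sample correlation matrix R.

Step 1 — column means:
  mean(A) = (8 + 4 + 3 + 4 + 6 + 3) / 6 = 28/6 = 4.6667
  mean(B) = (8 + 3 + 7 + 4 + 3 + 2) / 6 = 27/6 = 4.5

Step 2 — sample variances and covariances s[i,j] = (1/(n-1)) · Σ_k (x_{k,i} - mean_i) · (x_{k,j} - mean_j), with n-1 = 5:
  s[A,A] = ((3.3333)·(3.3333) + (-0.6667)·(-0.6667) + (-1.6667)·(-1.6667) + (-0.6667)·(-0.6667) + (1.3333)·(1.3333) + (-1.6667)·(-1.6667)) / 5 = 19.3333/5 = 3.8667
  s[A,B] = ((3.3333)·(3.5) + (-0.6667)·(-1.5) + (-1.6667)·(2.5) + (-0.6667)·(-0.5) + (1.3333)·(-1.5) + (-1.6667)·(-2.5)) / 5 = 11/5 = 2.2
  s[B,B] = ((3.5)·(3.5) + (-1.5)·(-1.5) + (2.5)·(2.5) + (-0.5)·(-0.5) + (-1.5)·(-1.5) + (-2.5)·(-2.5)) / 5 = 29.5/5 = 5.9
  Sample standard deviations s_i = √(s[i,i]):
  s(A) = √(3.8667) = 1.9664
  s(B) = √(5.9) = 2.429

Step 3 — r_{ij} = s_{ij} / (s_i · s_j):
  r[A,A] = 1 (diagonal).
  r[A,B] = 2.2 / (1.9664 · 2.429) = 2.2 / 4.7763 = 0.4606
  r[B,B] = 1 (diagonal).

R is symmetric with unit diagonal. Assembling:

R = [[1, 0.4606],
 [0.4606, 1]]


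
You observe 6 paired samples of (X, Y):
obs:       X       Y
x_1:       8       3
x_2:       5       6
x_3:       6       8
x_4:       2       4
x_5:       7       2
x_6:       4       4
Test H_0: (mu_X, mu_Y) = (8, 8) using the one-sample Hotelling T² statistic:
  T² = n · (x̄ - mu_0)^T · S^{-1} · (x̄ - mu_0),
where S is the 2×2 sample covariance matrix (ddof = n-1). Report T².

Step 1 — sample mean vector:
  mean(X) = (8 + 5 + 6 + 2 + 7 + 4) / 6 = 32/6 = 5.3333
  mean(Y) = (3 + 6 + 8 + 4 + 2 + 4) / 6 = 27/6 = 4.5
  x̄ = (5.3333, 4.5),  deviation x̄ - mu_0 = (5.3333, 4.5) - (8, 8) = (-2.6667, -3.5).

Step 2 — sample covariance matrix, S[i,j] = (1/(n-1)) · Σ_k (x_{k,i} - mean_i) · (x_{k,j} - mean_j), divisor n-1 = 5:
  S[X,X] = ((2.6667)·(2.6667) + (-0.3333)·(-0.3333) + (0.6667)·(0.6667) + (-3.3333)·(-3.3333) + (1.6667)·(1.6667) + (-1.3333)·(-1.3333)) / 5 = 23.3333/5 = 4.6667
  S[X,Y] = ((2.6667)·(-1.5) + (-0.3333)·(1.5) + (0.6667)·(3.5) + (-3.3333)·(-0.5) + (1.6667)·(-2.5) + (-1.3333)·(-0.5)) / 5 = -4/5 = -0.8
  S[Y,Y] = ((-1.5)·(-1.5) + (1.5)·(1.5) + (3.5)·(3.5) + (-0.5)·(-0.5) + (-2.5)·(-2.5) + (-0.5)·(-0.5)) / 5 = 23.5/5 = 4.7
  S = [[4.6667, -0.8],
 [-0.8, 4.7]].

Step 3 — invert S. det(S) = 4.6667·4.7 - (-0.8)² = 21.2933.
  S^{-1} = (1/det) · [[d, -b], [-b, a]] = [[0.2207, 0.0376],
 [0.0376, 0.2192]].

Step 4 — quadratic form (x̄ - mu_0)^T · S^{-1} · (x̄ - mu_0):
  S^{-1} · (x̄ - mu_0) = (-0.7201, -0.8673),
  (x̄ - mu_0)^T · [...] = (-2.6667)·(-0.7201) + (-3.5)·(-0.8673) = 4.9556.

Step 5 — scale by n: T² = 6 · 4.9556 = 29.7339.

T² ≈ 29.7339


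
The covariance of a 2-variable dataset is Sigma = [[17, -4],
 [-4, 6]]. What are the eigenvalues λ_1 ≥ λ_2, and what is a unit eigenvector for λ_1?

Step 1 — characteristic polynomial of 2×2 Sigma:
  det(Sigma - λI) = λ² - trace · λ + det = 0.
  trace = 17 + 6 = 23, det = 17·6 - (-4)² = 86.
Step 2 — discriminant:
  Δ = trace² - 4·det = 529 - 344 = 185.
Step 3 — eigenvalues:
  λ = (trace ± √Δ)/2 = (23 ± 13.6015)/2,
  λ_1 = 18.3007,  λ_2 = 4.6993.

Step 4 — unit eigenvector for λ_1: solve (Sigma - λ_1 I)v = 0. First row:
  (17 - 18.3007)·v_x + (-4)·v_y = 0, i.e. (-1.3007)·v_x + (-4)·v_y = 0,
  so v ∝ (b, λ_1 - a) = (-4, 1.3007); multiply by -1 so the first entry is positive: u = (4, -1.3007).
  ||u|| = √((4)² + (-1.3007)²) = √(17.6919) ≈ 4.2062,
  v_1 = u/||u|| ≈ (0.951, -0.3092) (||v_1|| = 1).

λ_1 = 18.3007,  λ_2 = 4.6993;  v_1 ≈ (0.951, -0.3092)


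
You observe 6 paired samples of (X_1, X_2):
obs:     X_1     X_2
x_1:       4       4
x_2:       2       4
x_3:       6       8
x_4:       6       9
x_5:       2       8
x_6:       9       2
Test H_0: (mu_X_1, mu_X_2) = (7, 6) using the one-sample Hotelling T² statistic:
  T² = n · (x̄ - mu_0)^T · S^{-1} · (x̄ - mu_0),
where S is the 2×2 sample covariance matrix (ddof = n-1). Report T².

Step 1 — sample mean vector:
  mean(X_1) = (4 + 2 + 6 + 6 + 2 + 9) / 6 = 29/6 = 4.8333
  mean(X_2) = (4 + 4 + 8 + 9 + 8 + 2) / 6 = 35/6 = 5.8333
  x̄ = (4.8333, 5.8333),  deviation x̄ - mu_0 = (4.8333, 5.8333) - (7, 6) = (-2.1667, -0.1667).

Step 2 — sample covariance matrix, S[i,j] = (1/(n-1)) · Σ_k (x_{k,i} - mean_i) · (x_{k,j} - mean_j), divisor n-1 = 5:
  S[X_1,X_1] = ((-0.8333)·(-0.8333) + (-2.8333)·(-2.8333) + (1.1667)·(1.1667) + (1.1667)·(1.1667) + (-2.8333)·(-2.8333) + (4.1667)·(4.1667)) / 5 = 36.8333/5 = 7.3667
  S[X_1,X_2] = ((-0.8333)·(-1.8333) + (-2.8333)·(-1.8333) + (1.1667)·(2.1667) + (1.1667)·(3.1667) + (-2.8333)·(2.1667) + (4.1667)·(-3.8333)) / 5 = -9.1667/5 = -1.8333
  S[X_2,X_2] = ((-1.8333)·(-1.8333) + (-1.8333)·(-1.8333) + (2.1667)·(2.1667) + (3.1667)·(3.1667) + (2.1667)·(2.1667) + (-3.8333)·(-3.8333)) / 5 = 40.8333/5 = 8.1667
  S = [[7.3667, -1.8333],
 [-1.8333, 8.1667]].

Step 3 — invert S. det(S) = 7.3667·8.1667 - (-1.8333)² = 56.8.
  S^{-1} = (1/det) · [[d, -b], [-b, a]] = [[0.1438, 0.0323],
 [0.0323, 0.1297]].

Step 4 — quadratic form (x̄ - mu_0)^T · S^{-1} · (x̄ - mu_0):
  S^{-1} · (x̄ - mu_0) = (-0.3169, -0.0915),
  (x̄ - mu_0)^T · [...] = (-2.1667)·(-0.3169) + (-0.1667)·(-0.0915) = 0.7019.

Step 5 — scale by n: T² = 6 · 0.7019 = 4.2113.

T² ≈ 4.2113


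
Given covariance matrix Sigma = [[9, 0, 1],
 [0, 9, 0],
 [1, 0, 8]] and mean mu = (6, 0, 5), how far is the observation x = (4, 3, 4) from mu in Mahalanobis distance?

Step 1 — centre the observation: (x - mu) = (-2, 3, -1).

Step 2 — invert Sigma (cofactor / det for 3×3, or solve directly):
  Sigma^{-1} = [[0.1127, 0, -0.0141],
 [0, 0.1111, 0],
 [-0.0141, 0, 0.1268]].

Step 3 — form the quadratic (x - mu)^T · Sigma^{-1} · (x - mu):
  Sigma^{-1} · (x - mu) = (-0.2113, 0.3333, -0.0986).
  (x - mu)^T · [Sigma^{-1} · (x - mu)] = (-2)·(-0.2113) + (3)·(0.3333) + (-1)·(-0.0986) = 1.5211.

Step 4 — take square root: d = √(1.5211) ≈ 1.2333.

d(x, mu) = √(1.5211) ≈ 1.2333


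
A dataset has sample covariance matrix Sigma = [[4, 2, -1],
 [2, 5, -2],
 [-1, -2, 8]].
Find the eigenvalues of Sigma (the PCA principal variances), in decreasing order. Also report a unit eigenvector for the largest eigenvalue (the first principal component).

Step 1 — characteristic polynomial p(λ) = det(λI - Sigma) = λ³ - tr·λ² + c_1·λ - det, where tr = trace, c_1 = sum of the principal 2×2 minors, det = det(Sigma):
  tr = 4 + 5 + 8 = 17,
  c_1 = (4·5 - (2)²) + (4·8 - (-1)²) + (5·8 - (-2)²) = 16 + 31 + 36 = 83,
  det = 4·(5·8 - (-2)²) - (2)·((2)·8 - (-2)·(-1)) + (-1)·((2)·(-2) - 5·(-1)) = 4·(36) - (2)·(14) + (-1)·(1) = 115.
  So p(λ) = λ³ - 17λ² + 83λ - 115.
Step 2 — look for an integer root (rational root theorem: any rational root is an integer divisor of 115). Testing λ = 5:
  p(5) = 125 - 425 + 415 - 115 = 0  ✓
  Dividing out (λ - 5): p(λ) = (λ - 5)(λ² - 12λ + 23).
Step 3 — remaining eigenvalues from the quadratic λ² - 12λ + 23 = 0:
  Δ = 12² - 4·23 = 144 - 92 = 52,  λ = (12 ± √52)/2 = (12 ± 7.2111)/2 ≈ 9.6056 or 2.3944.
  Sorted: λ_1 = 9.6056,  λ_2 = 5,  λ_3 = 2.3944  (check: sum = 17 = tr ✓).

Step 4 — unit eigenvector for λ_1 ≈ 9.6056: v spans the null space of (Sigma - λ_1 I), whose rows are
  r_1 = (-5.6056, 2, -1),  r_2 = (2, -4.6056, -2),  r_3 = (-1, -2, -1.6056).
  v is orthogonal to every row, so take v ∝ r_1 × r_2 = ((2)·(-2) - (-1)·(-4.6056), (-1)·(2) - (-5.6056)·(-2), (-5.6056)·(-4.6056) - (2)·(2)) ≈ (-8.6056, -13.2111, 21.8167).
  Rescale (multiply by -1 so the first nonzero entry is positive): u = (8.6056, 13.2111, -21.8167).
  ||u|| = √((8.6056)² + (13.2111)² + (-21.8167)²) = √(724.5551) ≈ 26.9176,  v_1 = u/||u|| ≈ (0.3197, 0.4908, -0.8105) (||v_1|| = 1).

λ_1 = 9.6056,  λ_2 = 5,  λ_3 = 2.3944;  v_1 ≈ (0.3197, 0.4908, -0.8105)


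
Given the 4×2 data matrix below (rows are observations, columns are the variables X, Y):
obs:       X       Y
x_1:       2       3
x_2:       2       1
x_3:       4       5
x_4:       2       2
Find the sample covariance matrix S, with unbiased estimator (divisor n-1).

Step 1 — column means:
  mean(X) = (2 + 2 + 4 + 2) / 4 = 10/4 = 2.5
  mean(Y) = (3 + 1 + 5 + 2) / 4 = 11/4 = 2.75

Step 2 — sample covariance S[i,j] = (1/(n-1)) · Σ_k (x_{k,i} - mean_i) · (x_{k,j} - mean_j), with n-1 = 3.
  S[X,X] = ((-0.5)·(-0.5) + (-0.5)·(-0.5) + (1.5)·(1.5) + (-0.5)·(-0.5)) / 3 = 3/3 = 1
  S[X,Y] = ((-0.5)·(0.25) + (-0.5)·(-1.75) + (1.5)·(2.25) + (-0.5)·(-0.75)) / 3 = 4.5/3 = 1.5
  S[Y,Y] = ((0.25)·(0.25) + (-1.75)·(-1.75) + (2.25)·(2.25) + (-0.75)·(-0.75)) / 3 = 8.75/3 = 2.9167

S is symmetric (S[j,i] = S[i,j]). Assembling:

S = [[1, 1.5],
 [1.5, 2.9167]]


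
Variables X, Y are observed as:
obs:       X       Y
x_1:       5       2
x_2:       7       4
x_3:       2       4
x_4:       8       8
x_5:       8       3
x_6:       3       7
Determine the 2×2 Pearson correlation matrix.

Step 1 — column means:
  mean(X) = (5 + 7 + 2 + 8 + 8 + 3) / 6 = 33/6 = 5.5
  mean(Y) = (2 + 4 + 4 + 8 + 3 + 7) / 6 = 28/6 = 4.6667

Step 2 — sample variances and covariances s[i,j] = (1/(n-1)) · Σ_k (x_{k,i} - mean_i) · (x_{k,j} - mean_j), with n-1 = 5:
  s[X,X] = ((-0.5)·(-0.5) + (1.5)·(1.5) + (-3.5)·(-3.5) + (2.5)·(2.5) + (2.5)·(2.5) + (-2.5)·(-2.5)) / 5 = 33.5/5 = 6.7
  s[X,Y] = ((-0.5)·(-2.6667) + (1.5)·(-0.6667) + (-3.5)·(-0.6667) + (2.5)·(3.3333) + (2.5)·(-1.6667) + (-2.5)·(2.3333)) / 5 = 1/5 = 0.2
  s[Y,Y] = ((-2.6667)·(-2.6667) + (-0.6667)·(-0.6667) + (-0.6667)·(-0.6667) + (3.3333)·(3.3333) + (-1.6667)·(-1.6667) + (2.3333)·(2.3333)) / 5 = 27.3333/5 = 5.4667
  Sample standard deviations s_i = √(s[i,i]):
  s(X) = √(6.7) = 2.5884
  s(Y) = √(5.4667) = 2.3381

Step 3 — r_{ij} = s_{ij} / (s_i · s_j):
  r[X,X] = 1 (diagonal).
  r[X,Y] = 0.2 / (2.5884 · 2.3381) = 0.2 / 6.052 = 0.033
  r[Y,Y] = 1 (diagonal).

R is symmetric with unit diagonal. Assembling:

R = [[1, 0.033],
 [0.033, 1]]


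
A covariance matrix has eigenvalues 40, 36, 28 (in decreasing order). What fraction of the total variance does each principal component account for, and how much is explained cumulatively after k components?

Step 1 — total variance = trace(Sigma) = Σ λ_i = 40 + 36 + 28 = 104.

Step 2 — fraction explained by component i = λ_i / Σ λ:
  PC1: 40/104 = 0.3846
  PC2: 36/104 = 0.3462
  PC3: 28/104 = 0.2692

Step 3 — cumulative fraction after k components = (λ_1 + ... + λ_k) / Σ λ:
  k = 1: 40/104 = 0.3846
  k = 2: (40 + 36)/104 = 76/104 = 0.7308
  k = 3: (40 + 36 + 28)/104 = 104/104 = 1

Summary (fraction, with percent):

explained: PC1 0.3846 (38.46%), PC2 0.3462 (34.62%), PC3 0.2692 (26.92%);  cumulative: 0.3846, 0.7308, 1


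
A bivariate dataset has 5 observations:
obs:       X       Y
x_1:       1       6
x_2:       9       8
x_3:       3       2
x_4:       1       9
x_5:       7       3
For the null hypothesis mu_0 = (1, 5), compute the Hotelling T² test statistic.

Step 1 — sample mean vector:
  mean(X) = (1 + 9 + 3 + 1 + 7) / 5 = 21/5 = 4.2
  mean(Y) = (6 + 8 + 2 + 9 + 3) / 5 = 28/5 = 5.6
  x̄ = (4.2, 5.6),  deviation x̄ - mu_0 = (4.2, 5.6) - (1, 5) = (3.2, 0.6).

Step 2 — sample covariance matrix, S[i,j] = (1/(n-1)) · Σ_k (x_{k,i} - mean_i) · (x_{k,j} - mean_j), divisor n-1 = 4:
  S[X,X] = ((-3.2)·(-3.2) + (4.8)·(4.8) + (-1.2)·(-1.2) + (-3.2)·(-3.2) + (2.8)·(2.8)) / 4 = 52.8/4 = 13.2
  S[X,Y] = ((-3.2)·(0.4) + (4.8)·(2.4) + (-1.2)·(-3.6) + (-3.2)·(3.4) + (2.8)·(-2.6)) / 4 = -3.6/4 = -0.9
  S[Y,Y] = ((0.4)·(0.4) + (2.4)·(2.4) + (-3.6)·(-3.6) + (3.4)·(3.4) + (-2.6)·(-2.6)) / 4 = 37.2/4 = 9.3
  S = [[13.2, -0.9],
 [-0.9, 9.3]].

Step 3 — invert S. det(S) = 13.2·9.3 - (-0.9)² = 121.95.
  S^{-1} = (1/det) · [[d, -b], [-b, a]] = [[0.0763, 0.0074],
 [0.0074, 0.1082]].

Step 4 — quadratic form (x̄ - mu_0)^T · S^{-1} · (x̄ - mu_0):
  S^{-1} · (x̄ - mu_0) = (0.2485, 0.0886),
  (x̄ - mu_0)^T · [...] = (3.2)·(0.2485) + (0.6)·(0.0886) = 0.8482.

Step 5 — scale by n: T² = 5 · 0.8482 = 4.2411.

T² ≈ 4.2411


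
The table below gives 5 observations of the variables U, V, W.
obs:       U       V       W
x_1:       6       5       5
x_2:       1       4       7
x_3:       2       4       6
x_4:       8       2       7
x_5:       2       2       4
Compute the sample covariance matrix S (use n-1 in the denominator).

Step 1 — column means:
  mean(U) = (6 + 1 + 2 + 8 + 2) / 5 = 19/5 = 3.8
  mean(V) = (5 + 4 + 4 + 2 + 2) / 5 = 17/5 = 3.4
  mean(W) = (5 + 7 + 6 + 7 + 4) / 5 = 29/5 = 5.8

Step 2 — sample covariance S[i,j] = (1/(n-1)) · Σ_k (x_{k,i} - mean_i) · (x_{k,j} - mean_j), with n-1 = 4.
  S[U,U] = ((2.2)·(2.2) + (-2.8)·(-2.8) + (-1.8)·(-1.8) + (4.2)·(4.2) + (-1.8)·(-1.8)) / 4 = 36.8/4 = 9.2
  S[U,V] = ((2.2)·(1.6) + (-2.8)·(0.6) + (-1.8)·(0.6) + (4.2)·(-1.4) + (-1.8)·(-1.4)) / 4 = -2.6/4 = -0.65
  S[U,W] = ((2.2)·(-0.8) + (-2.8)·(1.2) + (-1.8)·(0.2) + (4.2)·(1.2) + (-1.8)·(-1.8)) / 4 = 2.8/4 = 0.7
  S[V,V] = ((1.6)·(1.6) + (0.6)·(0.6) + (0.6)·(0.6) + (-1.4)·(-1.4) + (-1.4)·(-1.4)) / 4 = 7.2/4 = 1.8
  S[V,W] = ((1.6)·(-0.8) + (0.6)·(1.2) + (0.6)·(0.2) + (-1.4)·(1.2) + (-1.4)·(-1.8)) / 4 = 0.4/4 = 0.1
  S[W,W] = ((-0.8)·(-0.8) + (1.2)·(1.2) + (0.2)·(0.2) + (1.2)·(1.2) + (-1.8)·(-1.8)) / 4 = 6.8/4 = 1.7

S is symmetric (S[j,i] = S[i,j]). Assembling:

S = [[9.2, -0.65, 0.7],
 [-0.65, 1.8, 0.1],
 [0.7, 0.1, 1.7]]


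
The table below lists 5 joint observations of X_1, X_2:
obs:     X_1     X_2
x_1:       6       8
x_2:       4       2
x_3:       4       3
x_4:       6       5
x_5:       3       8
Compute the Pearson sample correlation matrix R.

Step 1 — column means:
  mean(X_1) = (6 + 4 + 4 + 6 + 3) / 5 = 23/5 = 4.6
  mean(X_2) = (8 + 2 + 3 + 5 + 8) / 5 = 26/5 = 5.2

Step 2 — sample variances and covariances s[i,j] = (1/(n-1)) · Σ_k (x_{k,i} - mean_i) · (x_{k,j} - mean_j), with n-1 = 4:
  s[X_1,X_1] = ((1.4)·(1.4) + (-0.6)·(-0.6) + (-0.6)·(-0.6) + (1.4)·(1.4) + (-1.6)·(-1.6)) / 4 = 7.2/4 = 1.8
  s[X_1,X_2] = ((1.4)·(2.8) + (-0.6)·(-3.2) + (-0.6)·(-2.2) + (1.4)·(-0.2) + (-1.6)·(2.8)) / 4 = 2.4/4 = 0.6
  s[X_2,X_2] = ((2.8)·(2.8) + (-3.2)·(-3.2) + (-2.2)·(-2.2) + (-0.2)·(-0.2) + (2.8)·(2.8)) / 4 = 30.8/4 = 7.7
  Sample standard deviations s_i = √(s[i,i]):
  s(X_1) = √(1.8) = 1.3416
  s(X_2) = √(7.7) = 2.7749

Step 3 — r_{ij} = s_{ij} / (s_i · s_j):
  r[X_1,X_1] = 1 (diagonal).
  r[X_1,X_2] = 0.6 / (1.3416 · 2.7749) = 0.6 / 3.7229 = 0.1612
  r[X_2,X_2] = 1 (diagonal).

R is symmetric with unit diagonal. Assembling:

R = [[1, 0.1612],
 [0.1612, 1]]


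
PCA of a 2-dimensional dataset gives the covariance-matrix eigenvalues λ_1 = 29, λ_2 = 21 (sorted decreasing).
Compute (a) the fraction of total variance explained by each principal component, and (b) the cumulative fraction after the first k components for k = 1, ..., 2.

Step 1 — total variance = trace(Sigma) = Σ λ_i = 29 + 21 = 50.

Step 2 — fraction explained by component i = λ_i / Σ λ:
  PC1: 29/50 = 0.58
  PC2: 21/50 = 0.42

Step 3 — cumulative fraction after k components = (λ_1 + ... + λ_k) / Σ λ:
  k = 1: 29/50 = 0.58
  k = 2: (29 + 21)/50 = 50/50 = 1

Summary (fraction, with percent):

explained: PC1 0.58 (58%), PC2 0.42 (42%);  cumulative: 0.58, 1


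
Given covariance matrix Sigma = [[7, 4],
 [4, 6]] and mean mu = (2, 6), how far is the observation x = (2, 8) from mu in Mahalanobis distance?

Step 1 — centre the observation: (x - mu) = (0, 2).

Step 2 — invert Sigma. det(Sigma) = 7·6 - (4)² = 26.
  Sigma^{-1} = (1/det) · [[d, -b], [-b, a]] = [[0.2308, -0.1538],
 [-0.1538, 0.2692]].

Step 3 — form the quadratic (x - mu)^T · Sigma^{-1} · (x - mu):
  Sigma^{-1} · (x - mu) = (-0.3077, 0.5385).
  (x - mu)^T · [Sigma^{-1} · (x - mu)] = (0)·(-0.3077) + (2)·(0.5385) = 1.0769.

Step 4 — take square root: d = √(1.0769) ≈ 1.0377.

d(x, mu) = √(1.0769) ≈ 1.0377


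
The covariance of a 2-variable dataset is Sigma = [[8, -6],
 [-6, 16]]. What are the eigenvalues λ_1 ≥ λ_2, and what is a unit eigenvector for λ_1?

Step 1 — characteristic polynomial of 2×2 Sigma:
  det(Sigma - λI) = λ² - trace · λ + det = 0.
  trace = 8 + 16 = 24, det = 8·16 - (-6)² = 92.
Step 2 — discriminant:
  Δ = trace² - 4·det = 576 - 368 = 208.
Step 3 — eigenvalues:
  λ = (trace ± √Δ)/2 = (24 ± 14.4222)/2,
  λ_1 = 19.2111,  λ_2 = 4.7889.

Step 4 — unit eigenvector for λ_1: solve (Sigma - λ_1 I)v = 0. First row:
  (8 - 19.2111)·v_x + (-6)·v_y = 0, i.e. (-11.2111)·v_x + (-6)·v_y = 0,
  so v ∝ (b, λ_1 - a) = (-6, 11.2111); multiply by -1 so the first entry is positive: u = (6, -11.2111).
  ||u|| = √((6)² + (-11.2111)²) = √(161.6888) ≈ 12.7157,
  v_1 = u/||u|| ≈ (0.4719, -0.8817) (||v_1|| = 1).

λ_1 = 19.2111,  λ_2 = 4.7889;  v_1 ≈ (0.4719, -0.8817)


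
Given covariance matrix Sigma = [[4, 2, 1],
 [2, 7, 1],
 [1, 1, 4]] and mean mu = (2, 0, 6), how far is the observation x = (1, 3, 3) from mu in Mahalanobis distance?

Step 1 — centre the observation: (x - mu) = (-1, 3, -3).

Step 2 — invert Sigma (cofactor / det for 3×3, or solve directly):
  Sigma^{-1} = [[0.3034, -0.0787, -0.0562],
 [-0.0787, 0.1685, -0.0225],
 [-0.0562, -0.0225, 0.2697]].

Step 3 — form the quadratic (x - mu)^T · Sigma^{-1} · (x - mu):
  Sigma^{-1} · (x - mu) = (-0.3708, 0.6517, -0.8202).
  (x - mu)^T · [Sigma^{-1} · (x - mu)] = (-1)·(-0.3708) + (3)·(0.6517) + (-3)·(-0.8202) = 4.7865.

Step 4 — take square root: d = √(4.7865) ≈ 2.1878.

d(x, mu) = √(4.7865) ≈ 2.1878


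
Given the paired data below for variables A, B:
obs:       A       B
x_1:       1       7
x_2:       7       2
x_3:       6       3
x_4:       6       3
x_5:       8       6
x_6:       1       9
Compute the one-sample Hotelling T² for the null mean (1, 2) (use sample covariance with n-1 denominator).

Step 1 — sample mean vector:
  mean(A) = (1 + 7 + 6 + 6 + 8 + 1) / 6 = 29/6 = 4.8333
  mean(B) = (7 + 2 + 3 + 3 + 6 + 9) / 6 = 30/6 = 5
  x̄ = (4.8333, 5),  deviation x̄ - mu_0 = (4.8333, 5) - (1, 2) = (3.8333, 3).

Step 2 — sample covariance matrix, S[i,j] = (1/(n-1)) · Σ_k (x_{k,i} - mean_i) · (x_{k,j} - mean_j), divisor n-1 = 5:
  S[A,A] = ((-3.8333)·(-3.8333) + (2.1667)·(2.1667) + (1.1667)·(1.1667) + (1.1667)·(1.1667) + (3.1667)·(3.1667) + (-3.8333)·(-3.8333)) / 5 = 46.8333/5 = 9.3667
  S[A,B] = ((-3.8333)·(2) + (2.1667)·(-3) + (1.1667)·(-2) + (1.1667)·(-2) + (3.1667)·(1) + (-3.8333)·(4)) / 5 = -31/5 = -6.2
  S[B,B] = ((2)·(2) + (-3)·(-3) + (-2)·(-2) + (-2)·(-2) + (1)·(1) + (4)·(4)) / 5 = 38/5 = 7.6
  S = [[9.3667, -6.2],
 [-6.2, 7.6]].

Step 3 — invert S. det(S) = 9.3667·7.6 - (-6.2)² = 32.7467.
  S^{-1} = (1/det) · [[d, -b], [-b, a]] = [[0.2321, 0.1893],
 [0.1893, 0.286]].

Step 4 — quadratic form (x̄ - mu_0)^T · S^{-1} · (x̄ - mu_0):
  S^{-1} · (x̄ - mu_0) = (1.4577, 1.5839),
  (x̄ - mu_0)^T · [...] = (3.8333)·(1.4577) + (3)·(1.5839) = 10.3393.

Step 5 — scale by n: T² = 6 · 10.3393 = 62.0358.

T² ≈ 62.0358


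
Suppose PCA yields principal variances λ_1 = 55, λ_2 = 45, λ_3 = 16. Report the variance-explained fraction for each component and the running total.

Step 1 — total variance = trace(Sigma) = Σ λ_i = 55 + 45 + 16 = 116.

Step 2 — fraction explained by component i = λ_i / Σ λ:
  PC1: 55/116 = 0.4741
  PC2: 45/116 = 0.3879
  PC3: 16/116 = 0.1379

Step 3 — cumulative fraction after k components = (λ_1 + ... + λ_k) / Σ λ:
  k = 1: 55/116 = 0.4741
  k = 2: (55 + 45)/116 = 100/116 = 0.8621
  k = 3: (55 + 45 + 16)/116 = 116/116 = 1

Summary (fraction, with percent):

explained: PC1 0.4741 (47.41%), PC2 0.3879 (38.79%), PC3 0.1379 (13.79%);  cumulative: 0.4741, 0.8621, 1


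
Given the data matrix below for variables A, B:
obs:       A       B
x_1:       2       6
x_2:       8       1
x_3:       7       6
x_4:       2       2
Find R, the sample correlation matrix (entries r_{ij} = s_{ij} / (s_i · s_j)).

Step 1 — column means:
  mean(A) = (2 + 8 + 7 + 2) / 4 = 19/4 = 4.75
  mean(B) = (6 + 1 + 6 + 2) / 4 = 15/4 = 3.75

Step 2 — sample variances and covariances s[i,j] = (1/(n-1)) · Σ_k (x_{k,i} - mean_i) · (x_{k,j} - mean_j), with n-1 = 3:
  s[A,A] = ((-2.75)·(-2.75) + (3.25)·(3.25) + (2.25)·(2.25) + (-2.75)·(-2.75)) / 3 = 30.75/3 = 10.25
  s[A,B] = ((-2.75)·(2.25) + (3.25)·(-2.75) + (2.25)·(2.25) + (-2.75)·(-1.75)) / 3 = -5.25/3 = -1.75
  s[B,B] = ((2.25)·(2.25) + (-2.75)·(-2.75) + (2.25)·(2.25) + (-1.75)·(-1.75)) / 3 = 20.75/3 = 6.9167
  Sample standard deviations s_i = √(s[i,i]):
  s(A) = √(10.25) = 3.2016
  s(B) = √(6.9167) = 2.63

Step 3 — r_{ij} = s_{ij} / (s_i · s_j):
  r[A,A] = 1 (diagonal).
  r[A,B] = -1.75 / (3.2016 · 2.63) = -1.75 / 8.42 = -0.2078
  r[B,B] = 1 (diagonal).

R is symmetric with unit diagonal. Assembling:

R = [[1, -0.2078],
 [-0.2078, 1]]


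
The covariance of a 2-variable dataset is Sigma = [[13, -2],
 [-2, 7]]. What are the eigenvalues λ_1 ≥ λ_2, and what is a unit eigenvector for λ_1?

Step 1 — characteristic polynomial of 2×2 Sigma:
  det(Sigma - λI) = λ² - trace · λ + det = 0.
  trace = 13 + 7 = 20, det = 13·7 - (-2)² = 87.
Step 2 — discriminant:
  Δ = trace² - 4·det = 400 - 348 = 52.
Step 3 — eigenvalues:
  λ = (trace ± √Δ)/2 = (20 ± 7.2111)/2,
  λ_1 = 13.6056,  λ_2 = 6.3944.

Step 4 — unit eigenvector for λ_1: solve (Sigma - λ_1 I)v = 0. First row:
  (13 - 13.6056)·v_x + (-2)·v_y = 0, i.e. (-0.6056)·v_x + (-2)·v_y = 0,
  so v ∝ (b, λ_1 - a) = (-2, 0.6056); multiply by -1 so the first entry is positive: u = (2, -0.6056).
  ||u|| = √((2)² + (-0.6056)²) = √(4.3667) ≈ 2.0897,
  v_1 = u/||u|| ≈ (0.9571, -0.2898) (||v_1|| = 1).

λ_1 = 13.6056,  λ_2 = 6.3944;  v_1 ≈ (0.9571, -0.2898)


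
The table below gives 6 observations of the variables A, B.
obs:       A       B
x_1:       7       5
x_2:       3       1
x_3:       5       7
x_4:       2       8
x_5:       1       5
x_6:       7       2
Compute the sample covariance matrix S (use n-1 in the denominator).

Step 1 — column means:
  mean(A) = (7 + 3 + 5 + 2 + 1 + 7) / 6 = 25/6 = 4.1667
  mean(B) = (5 + 1 + 7 + 8 + 5 + 2) / 6 = 28/6 = 4.6667

Step 2 — sample covariance S[i,j] = (1/(n-1)) · Σ_k (x_{k,i} - mean_i) · (x_{k,j} - mean_j), with n-1 = 5.
  S[A,A] = ((2.8333)·(2.8333) + (-1.1667)·(-1.1667) + (0.8333)·(0.8333) + (-2.1667)·(-2.1667) + (-3.1667)·(-3.1667) + (2.8333)·(2.8333)) / 5 = 32.8333/5 = 6.5667
  S[A,B] = ((2.8333)·(0.3333) + (-1.1667)·(-3.6667) + (0.8333)·(2.3333) + (-2.1667)·(3.3333) + (-3.1667)·(0.3333) + (2.8333)·(-2.6667)) / 5 = -8.6667/5 = -1.7333
  S[B,B] = ((0.3333)·(0.3333) + (-3.6667)·(-3.6667) + (2.3333)·(2.3333) + (3.3333)·(3.3333) + (0.3333)·(0.3333) + (-2.6667)·(-2.6667)) / 5 = 37.3333/5 = 7.4667

S is symmetric (S[j,i] = S[i,j]). Assembling:

S = [[6.5667, -1.7333],
 [-1.7333, 7.4667]]


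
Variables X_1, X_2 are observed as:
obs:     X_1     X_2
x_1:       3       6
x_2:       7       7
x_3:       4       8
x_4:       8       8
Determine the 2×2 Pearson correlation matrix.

Step 1 — column means:
  mean(X_1) = (3 + 7 + 4 + 8) / 4 = 22/4 = 5.5
  mean(X_2) = (6 + 7 + 8 + 8) / 4 = 29/4 = 7.25

Step 2 — sample variances and covariances s[i,j] = (1/(n-1)) · Σ_k (x_{k,i} - mean_i) · (x_{k,j} - mean_j), with n-1 = 3:
  s[X_1,X_1] = ((-2.5)·(-2.5) + (1.5)·(1.5) + (-1.5)·(-1.5) + (2.5)·(2.5)) / 3 = 17/3 = 5.6667
  s[X_1,X_2] = ((-2.5)·(-1.25) + (1.5)·(-0.25) + (-1.5)·(0.75) + (2.5)·(0.75)) / 3 = 3.5/3 = 1.1667
  s[X_2,X_2] = ((-1.25)·(-1.25) + (-0.25)·(-0.25) + (0.75)·(0.75) + (0.75)·(0.75)) / 3 = 2.75/3 = 0.9167
  Sample standard deviations s_i = √(s[i,i]):
  s(X_1) = √(5.6667) = 2.3805
  s(X_2) = √(0.9167) = 0.9574

Step 3 — r_{ij} = s_{ij} / (s_i · s_j):
  r[X_1,X_1] = 1 (diagonal).
  r[X_1,X_2] = 1.1667 / (2.3805 · 0.9574) = 1.1667 / 2.2791 = 0.5119
  r[X_2,X_2] = 1 (diagonal).

R is symmetric with unit diagonal. Assembling:

R = [[1, 0.5119],
 [0.5119, 1]]


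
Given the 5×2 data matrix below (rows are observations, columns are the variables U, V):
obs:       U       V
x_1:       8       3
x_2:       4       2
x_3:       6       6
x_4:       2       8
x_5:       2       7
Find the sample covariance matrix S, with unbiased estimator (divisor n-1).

Step 1 — column means:
  mean(U) = (8 + 4 + 6 + 2 + 2) / 5 = 22/5 = 4.4
  mean(V) = (3 + 2 + 6 + 8 + 7) / 5 = 26/5 = 5.2

Step 2 — sample covariance S[i,j] = (1/(n-1)) · Σ_k (x_{k,i} - mean_i) · (x_{k,j} - mean_j), with n-1 = 4.
  S[U,U] = ((3.6)·(3.6) + (-0.4)·(-0.4) + (1.6)·(1.6) + (-2.4)·(-2.4) + (-2.4)·(-2.4)) / 4 = 27.2/4 = 6.8
  S[U,V] = ((3.6)·(-2.2) + (-0.4)·(-3.2) + (1.6)·(0.8) + (-2.4)·(2.8) + (-2.4)·(1.8)) / 4 = -16.4/4 = -4.1
  S[V,V] = ((-2.2)·(-2.2) + (-3.2)·(-3.2) + (0.8)·(0.8) + (2.8)·(2.8) + (1.8)·(1.8)) / 4 = 26.8/4 = 6.7

S is symmetric (S[j,i] = S[i,j]). Assembling:

S = [[6.8, -4.1],
 [-4.1, 6.7]]


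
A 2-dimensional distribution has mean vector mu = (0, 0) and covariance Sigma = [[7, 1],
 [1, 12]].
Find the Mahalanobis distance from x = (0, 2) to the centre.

Step 1 — centre the observation: (x - mu) = (0, 2).

Step 2 — invert Sigma. det(Sigma) = 7·12 - (1)² = 83.
  Sigma^{-1} = (1/det) · [[d, -b], [-b, a]] = [[0.1446, -0.012],
 [-0.012, 0.0843]].

Step 3 — form the quadratic (x - mu)^T · Sigma^{-1} · (x - mu):
  Sigma^{-1} · (x - mu) = (-0.0241, 0.1687).
  (x - mu)^T · [Sigma^{-1} · (x - mu)] = (0)·(-0.0241) + (2)·(0.1687) = 0.3373.

Step 4 — take square root: d = √(0.3373) ≈ 0.5808.

d(x, mu) = √(0.3373) ≈ 0.5808


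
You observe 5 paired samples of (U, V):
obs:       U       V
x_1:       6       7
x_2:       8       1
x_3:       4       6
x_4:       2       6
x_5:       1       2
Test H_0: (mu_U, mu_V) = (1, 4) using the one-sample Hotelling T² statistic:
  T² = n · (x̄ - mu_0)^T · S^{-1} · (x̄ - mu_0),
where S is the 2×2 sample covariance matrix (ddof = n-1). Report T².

Step 1 — sample mean vector:
  mean(U) = (6 + 8 + 4 + 2 + 1) / 5 = 21/5 = 4.2
  mean(V) = (7 + 1 + 6 + 6 + 2) / 5 = 22/5 = 4.4
  x̄ = (4.2, 4.4),  deviation x̄ - mu_0 = (4.2, 4.4) - (1, 4) = (3.2, 0.4).

Step 2 — sample covariance matrix, S[i,j] = (1/(n-1)) · Σ_k (x_{k,i} - mean_i) · (x_{k,j} - mean_j), divisor n-1 = 4:
  S[U,U] = ((1.8)·(1.8) + (3.8)·(3.8) + (-0.2)·(-0.2) + (-2.2)·(-2.2) + (-3.2)·(-3.2)) / 4 = 32.8/4 = 8.2
  S[U,V] = ((1.8)·(2.6) + (3.8)·(-3.4) + (-0.2)·(1.6) + (-2.2)·(1.6) + (-3.2)·(-2.4)) / 4 = -4.4/4 = -1.1
  S[V,V] = ((2.6)·(2.6) + (-3.4)·(-3.4) + (1.6)·(1.6) + (1.6)·(1.6) + (-2.4)·(-2.4)) / 4 = 29.2/4 = 7.3
  S = [[8.2, -1.1],
 [-1.1, 7.3]].

Step 3 — invert S. det(S) = 8.2·7.3 - (-1.1)² = 58.65.
  S^{-1} = (1/det) · [[d, -b], [-b, a]] = [[0.1245, 0.0188],
 [0.0188, 0.1398]].

Step 4 — quadratic form (x̄ - mu_0)^T · S^{-1} · (x̄ - mu_0):
  S^{-1} · (x̄ - mu_0) = (0.4058, 0.1159),
  (x̄ - mu_0)^T · [...] = (3.2)·(0.4058) + (0.4)·(0.1159) = 1.3449.

Step 5 — scale by n: T² = 5 · 1.3449 = 6.7246.

T² ≈ 6.7246


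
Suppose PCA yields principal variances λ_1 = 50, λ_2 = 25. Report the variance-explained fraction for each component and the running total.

Step 1 — total variance = trace(Sigma) = Σ λ_i = 50 + 25 = 75.

Step 2 — fraction explained by component i = λ_i / Σ λ:
  PC1: 50/75 = 0.6667
  PC2: 25/75 = 0.3333

Step 3 — cumulative fraction after k components = (λ_1 + ... + λ_k) / Σ λ:
  k = 1: 50/75 = 0.6667
  k = 2: (50 + 25)/75 = 75/75 = 1

Summary (fraction, with percent):

explained: PC1 0.6667 (66.67%), PC2 0.3333 (33.33%);  cumulative: 0.6667, 1


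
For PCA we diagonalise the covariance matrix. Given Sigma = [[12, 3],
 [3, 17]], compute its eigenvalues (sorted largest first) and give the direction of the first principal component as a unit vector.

Step 1 — characteristic polynomial of 2×2 Sigma:
  det(Sigma - λI) = λ² - trace · λ + det = 0.
  trace = 12 + 17 = 29, det = 12·17 - (3)² = 195.
Step 2 — discriminant:
  Δ = trace² - 4·det = 841 - 780 = 61.
Step 3 — eigenvalues:
  λ = (trace ± √Δ)/2 = (29 ± 7.8102)/2,
  λ_1 = 18.4051,  λ_2 = 10.5949.

Step 4 — unit eigenvector for λ_1: solve (Sigma - λ_1 I)v = 0. First row:
  (12 - 18.4051)·v_x + (3)·v_y = 0, i.e. (-6.4051)·v_x + (3)·v_y = 0,
  so v ∝ (b, λ_1 - a) = (3, 6.4051) = u.
  ||u|| = √((3)² + (6.4051)²) = √(50.0256) ≈ 7.0729,
  v_1 = u/||u|| ≈ (0.4242, 0.9056) (||v_1|| = 1).

λ_1 = 18.4051,  λ_2 = 10.5949;  v_1 ≈ (0.4242, 0.9056)


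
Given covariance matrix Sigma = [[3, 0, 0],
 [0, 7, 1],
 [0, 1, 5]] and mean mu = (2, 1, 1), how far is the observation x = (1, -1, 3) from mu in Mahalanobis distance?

Step 1 — centre the observation: (x - mu) = (-1, -2, 2).

Step 2 — invert Sigma (cofactor / det for 3×3, or solve directly):
  Sigma^{-1} = [[0.3333, 0, 0],
 [0, 0.1471, -0.0294],
 [0, -0.0294, 0.2059]].

Step 3 — form the quadratic (x - mu)^T · Sigma^{-1} · (x - mu):
  Sigma^{-1} · (x - mu) = (-0.3333, -0.3529, 0.4706).
  (x - mu)^T · [Sigma^{-1} · (x - mu)] = (-1)·(-0.3333) + (-2)·(-0.3529) + (2)·(0.4706) = 1.9804.

Step 4 — take square root: d = √(1.9804) ≈ 1.4073.

d(x, mu) = √(1.9804) ≈ 1.4073
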